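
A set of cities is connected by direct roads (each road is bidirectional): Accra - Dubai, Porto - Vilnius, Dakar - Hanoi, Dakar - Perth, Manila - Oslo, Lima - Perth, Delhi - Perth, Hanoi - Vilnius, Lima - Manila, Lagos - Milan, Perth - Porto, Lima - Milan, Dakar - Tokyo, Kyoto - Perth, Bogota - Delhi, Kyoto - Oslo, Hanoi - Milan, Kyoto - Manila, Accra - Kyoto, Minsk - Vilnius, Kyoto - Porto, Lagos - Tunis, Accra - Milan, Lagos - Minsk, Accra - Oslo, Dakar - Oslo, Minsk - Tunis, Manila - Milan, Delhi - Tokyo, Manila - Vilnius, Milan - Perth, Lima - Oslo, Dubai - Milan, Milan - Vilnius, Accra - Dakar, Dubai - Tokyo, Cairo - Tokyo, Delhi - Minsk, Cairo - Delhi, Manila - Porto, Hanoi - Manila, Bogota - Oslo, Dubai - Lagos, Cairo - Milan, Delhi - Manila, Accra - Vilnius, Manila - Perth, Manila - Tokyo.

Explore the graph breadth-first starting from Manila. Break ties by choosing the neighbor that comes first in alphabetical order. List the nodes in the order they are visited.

Manila, Delhi, Hanoi, Kyoto, Lima, Milan, Oslo, Perth, Porto, Tokyo, Vilnius, Bogota, Cairo, Minsk, Dakar, Accra, Dubai, Lagos, Tunis

Visit Manila; enqueue Delhi, Hanoi, Kyoto, Lima, Milan, Oslo, Perth, Porto, Tokyo, Vilnius → queue [Delhi, Hanoi, Kyoto, Lima, Milan, Oslo, Perth, Porto, Tokyo, Vilnius]
Visit Delhi; enqueue Bogota, Cairo, Minsk → queue [Hanoi, Kyoto, Lima, Milan, Oslo, Perth, Porto, Tokyo, Vilnius, Bogota, Cairo, Minsk]
Visit Hanoi; enqueue Dakar → queue [Kyoto, Lima, Milan, Oslo, Perth, Porto, Tokyo, Vilnius, Bogota, Cairo, Minsk, Dakar]
Visit Kyoto; enqueue Accra → queue [Lima, Milan, Oslo, Perth, Porto, Tokyo, Vilnius, Bogota, Cairo, Minsk, Dakar, Accra]
Visit Lima → queue [Milan, Oslo, Perth, Porto, Tokyo, Vilnius, Bogota, Cairo, Minsk, Dakar, Accra]
Visit Milan; enqueue Dubai, Lagos → queue [Oslo, Perth, Porto, Tokyo, Vilnius, Bogota, Cairo, Minsk, Dakar, Accra, Dubai, Lagos]
Visit Oslo → queue [Perth, Porto, Tokyo, Vilnius, Bogota, Cairo, Minsk, Dakar, Accra, Dubai, Lagos]
Visit Perth → queue [Porto, Tokyo, Vilnius, Bogota, Cairo, Minsk, Dakar, Accra, Dubai, Lagos]
Visit Porto → queue [Tokyo, Vilnius, Bogota, Cairo, Minsk, Dakar, Accra, Dubai, Lagos]
Visit Tokyo → queue [Vilnius, Bogota, Cairo, Minsk, Dakar, Accra, Dubai, Lagos]
Visit Vilnius → queue [Bogota, Cairo, Minsk, Dakar, Accra, Dubai, Lagos]
Visit Bogota → queue [Cairo, Minsk, Dakar, Accra, Dubai, Lagos]
Visit Cairo → queue [Minsk, Dakar, Accra, Dubai, Lagos]
Visit Minsk; enqueue Tunis → queue [Dakar, Accra, Dubai, Lagos, Tunis]
Visit Dakar → queue [Accra, Dubai, Lagos, Tunis]
Visit Accra → queue [Dubai, Lagos, Tunis]
Visit Dubai → queue [Lagos, Tunis]
Visit Lagos → queue [Tunis]
Visit Tunis → queue []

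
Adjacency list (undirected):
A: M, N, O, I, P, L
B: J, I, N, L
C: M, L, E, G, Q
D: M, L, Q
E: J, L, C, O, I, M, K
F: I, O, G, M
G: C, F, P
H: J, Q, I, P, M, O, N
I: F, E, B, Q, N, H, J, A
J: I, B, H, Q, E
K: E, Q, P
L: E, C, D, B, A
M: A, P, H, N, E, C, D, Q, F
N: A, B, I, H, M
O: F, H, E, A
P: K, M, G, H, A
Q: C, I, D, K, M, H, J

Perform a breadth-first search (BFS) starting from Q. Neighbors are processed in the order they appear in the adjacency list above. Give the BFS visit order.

Visit Q; enqueue C, I, D, K, M, H, J → queue [C, I, D, K, M, H, J]
Visit C; enqueue L, E, G → queue [I, D, K, M, H, J, L, E, G]
Visit I; enqueue F, B, N, A → queue [D, K, M, H, J, L, E, G, F, B, N, A]
Visit D → queue [K, M, H, J, L, E, G, F, B, N, A]
Visit K; enqueue P → queue [M, H, J, L, E, G, F, B, N, A, P]
Visit M → queue [H, J, L, E, G, F, B, N, A, P]
Visit H; enqueue O → queue [J, L, E, G, F, B, N, A, P, O]
Visit J → queue [L, E, G, F, B, N, A, P, O]
Visit L → queue [E, G, F, B, N, A, P, O]
Visit E → queue [G, F, B, N, A, P, O]
Visit G → queue [F, B, N, A, P, O]
Visit F → queue [B, N, A, P, O]
Visit B → queue [N, A, P, O]
Visit N → queue [A, P, O]
Visit A → queue [P, O]
Visit P → queue [O]
Visit O → queue []

Q → C → I → D → K → M → H → J → L → E → G → F → B → N → A → P → O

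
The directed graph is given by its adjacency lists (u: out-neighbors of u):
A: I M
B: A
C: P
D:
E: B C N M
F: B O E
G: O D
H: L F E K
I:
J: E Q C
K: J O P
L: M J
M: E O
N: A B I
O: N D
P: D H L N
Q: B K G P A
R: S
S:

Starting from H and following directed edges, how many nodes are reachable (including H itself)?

17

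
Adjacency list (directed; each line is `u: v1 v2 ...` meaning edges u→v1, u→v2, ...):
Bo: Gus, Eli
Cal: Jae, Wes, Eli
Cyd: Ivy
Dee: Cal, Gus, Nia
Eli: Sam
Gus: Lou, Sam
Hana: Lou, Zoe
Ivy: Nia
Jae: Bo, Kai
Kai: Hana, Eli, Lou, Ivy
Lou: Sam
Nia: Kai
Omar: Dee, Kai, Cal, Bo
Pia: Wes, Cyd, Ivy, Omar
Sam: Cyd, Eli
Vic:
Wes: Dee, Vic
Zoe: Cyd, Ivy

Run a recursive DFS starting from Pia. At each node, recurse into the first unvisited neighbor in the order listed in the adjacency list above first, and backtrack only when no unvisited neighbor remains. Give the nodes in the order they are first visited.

Pia, Wes, Dee, Cal, Jae, Bo, Gus, Lou, Sam, Cyd, Ivy, Nia, Kai, Hana, Zoe, Eli, Vic, Omar

Visit Pia
Pia → Wes
Wes → Dee
Dee → Cal
Cal → Jae
Jae → Bo
Bo → Gus
Gus → Lou
Lou → Sam
Sam → Cyd
Cyd → Ivy
Ivy → Nia
Nia → Kai
Kai → Hana
Hana → Zoe
Kai → Eli
Wes → Vic
Pia → Omar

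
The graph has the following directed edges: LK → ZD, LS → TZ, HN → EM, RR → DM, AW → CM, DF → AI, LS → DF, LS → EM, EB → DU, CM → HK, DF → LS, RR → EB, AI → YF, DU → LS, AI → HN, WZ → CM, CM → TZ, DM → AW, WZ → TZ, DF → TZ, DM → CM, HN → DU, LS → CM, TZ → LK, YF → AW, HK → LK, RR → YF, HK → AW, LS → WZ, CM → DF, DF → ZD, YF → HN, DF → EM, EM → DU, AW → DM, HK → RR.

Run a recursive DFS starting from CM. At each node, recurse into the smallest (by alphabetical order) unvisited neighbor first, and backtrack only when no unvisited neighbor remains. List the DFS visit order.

CM DF AI HN DU LS EM TZ LK ZD WZ YF AW DM HK RR EB

Visit CM
CM → DF
DF → AI
AI → HN
HN → DU
DU → LS
LS → EM
LS → TZ
TZ → LK
LK → ZD
LS → WZ
AI → YF
YF → AW
AW → DM
CM → HK
HK → RR
RR → EB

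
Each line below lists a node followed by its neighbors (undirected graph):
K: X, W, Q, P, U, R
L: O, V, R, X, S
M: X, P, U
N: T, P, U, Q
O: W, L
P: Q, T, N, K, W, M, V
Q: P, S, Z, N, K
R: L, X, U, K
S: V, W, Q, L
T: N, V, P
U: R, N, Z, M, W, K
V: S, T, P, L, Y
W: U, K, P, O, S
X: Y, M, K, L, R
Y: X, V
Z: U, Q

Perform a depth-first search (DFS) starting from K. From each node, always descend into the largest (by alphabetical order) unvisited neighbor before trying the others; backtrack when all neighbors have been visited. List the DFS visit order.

Visit K
K → X
X → Y
Y → V
V → T
T → P
P → W
W → U
U → Z
Z → Q
Q → S
S → L
L → R
L → O
Q → N
U → M

K, X, Y, V, T, P, W, U, Z, Q, S, L, R, O, N, M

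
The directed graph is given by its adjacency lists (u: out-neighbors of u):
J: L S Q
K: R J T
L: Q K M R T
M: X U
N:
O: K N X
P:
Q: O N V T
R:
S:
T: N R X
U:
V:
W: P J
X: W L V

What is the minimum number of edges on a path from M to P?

3

Level 0: M
Level 1: U, X
Level 2: L, V, W
Level 3: J, K, P, Q, R, T
Level 4: N, O, S
P first appears at level 3.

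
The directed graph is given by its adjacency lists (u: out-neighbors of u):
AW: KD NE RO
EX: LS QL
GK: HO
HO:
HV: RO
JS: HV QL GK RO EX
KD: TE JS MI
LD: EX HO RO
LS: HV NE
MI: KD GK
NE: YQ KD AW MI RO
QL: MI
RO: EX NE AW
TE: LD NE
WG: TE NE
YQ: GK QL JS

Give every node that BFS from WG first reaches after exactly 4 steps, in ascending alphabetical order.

HV, LS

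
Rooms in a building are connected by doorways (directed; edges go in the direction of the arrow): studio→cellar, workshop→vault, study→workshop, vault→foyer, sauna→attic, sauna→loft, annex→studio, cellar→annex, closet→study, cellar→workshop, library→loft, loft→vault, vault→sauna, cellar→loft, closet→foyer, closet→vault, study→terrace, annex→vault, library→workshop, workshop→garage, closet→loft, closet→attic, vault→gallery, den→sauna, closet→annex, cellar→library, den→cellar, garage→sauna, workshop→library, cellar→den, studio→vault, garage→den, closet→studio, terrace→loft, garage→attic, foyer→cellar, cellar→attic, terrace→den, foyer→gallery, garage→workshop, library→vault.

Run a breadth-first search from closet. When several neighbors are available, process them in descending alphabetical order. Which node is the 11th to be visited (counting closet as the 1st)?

workshop

Visit closet; enqueue vault, study, studio, loft, foyer, attic, annex → queue [vault, study, studio, loft, foyer, attic, annex]
Visit vault; enqueue sauna, gallery → queue [study, studio, loft, foyer, attic, annex, sauna, gallery]
Visit study; enqueue workshop, terrace → queue [studio, loft, foyer, attic, annex, sauna, gallery, workshop, terrace]
Visit studio; enqueue cellar → queue [loft, foyer, attic, annex, sauna, gallery, workshop, terrace, cellar]
Visit loft → queue [foyer, attic, annex, sauna, gallery, workshop, terrace, cellar]
Visit foyer → queue [attic, annex, sauna, gallery, workshop, terrace, cellar]
Visit attic → queue [annex, sauna, gallery, workshop, terrace, cellar]
Visit annex → queue [sauna, gallery, workshop, terrace, cellar]
Visit sauna → queue [gallery, workshop, terrace, cellar]
Visit gallery → queue [workshop, terrace, cellar]
Visit workshop; enqueue library, garage → queue [terrace, cellar, library, garage]
Visit terrace; enqueue den → queue [cellar, library, garage, den]
Visit cellar → queue [library, garage, den]
Visit library → queue [garage, den]
Visit garage → queue [den]
Visit den → queue []

Visit order: closet, vault, study, studio, loft, foyer, attic, annex, sauna, gallery, workshop, terrace, cellar, library, garage, den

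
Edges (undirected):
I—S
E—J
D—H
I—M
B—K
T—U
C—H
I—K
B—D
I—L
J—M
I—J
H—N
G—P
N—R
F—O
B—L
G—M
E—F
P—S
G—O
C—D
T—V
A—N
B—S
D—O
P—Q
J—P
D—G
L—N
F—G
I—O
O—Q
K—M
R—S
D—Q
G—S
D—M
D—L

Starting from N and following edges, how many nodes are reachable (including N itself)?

BFS from N visits: N, A, H, L, R, C, D, B, I, S, G, M, O, Q, K, J, P, F, E
Reachable nodes: 19 of 22 total.

19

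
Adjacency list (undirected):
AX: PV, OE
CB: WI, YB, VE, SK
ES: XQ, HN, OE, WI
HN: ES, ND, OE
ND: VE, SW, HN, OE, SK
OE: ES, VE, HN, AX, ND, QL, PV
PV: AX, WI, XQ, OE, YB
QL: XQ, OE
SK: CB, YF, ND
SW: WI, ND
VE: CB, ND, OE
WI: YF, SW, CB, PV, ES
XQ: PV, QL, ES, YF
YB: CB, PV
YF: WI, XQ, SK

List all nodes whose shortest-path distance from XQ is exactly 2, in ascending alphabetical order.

AX, HN, OE, SK, WI, YB

Level 0: XQ
Level 1: ES, PV, QL, YF
Level 2: AX, HN, OE, SK, WI, YB
Level 3: CB, ND, SW, VE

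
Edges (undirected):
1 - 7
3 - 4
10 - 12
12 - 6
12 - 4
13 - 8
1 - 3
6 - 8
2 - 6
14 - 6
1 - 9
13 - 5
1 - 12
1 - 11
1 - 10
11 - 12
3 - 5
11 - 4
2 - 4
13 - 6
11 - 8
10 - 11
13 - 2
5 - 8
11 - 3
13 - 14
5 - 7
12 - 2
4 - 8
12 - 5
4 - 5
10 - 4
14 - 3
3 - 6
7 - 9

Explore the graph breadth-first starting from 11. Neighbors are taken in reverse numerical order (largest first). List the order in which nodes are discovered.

Visit 11; enqueue 12, 10, 8, 4, 3, 1 → queue [12, 10, 8, 4, 3, 1]
Visit 12; enqueue 6, 5, 2 → queue [10, 8, 4, 3, 1, 6, 5, 2]
Visit 10 → queue [8, 4, 3, 1, 6, 5, 2]
Visit 8; enqueue 13 → queue [4, 3, 1, 6, 5, 2, 13]
Visit 4 → queue [3, 1, 6, 5, 2, 13]
Visit 3; enqueue 14 → queue [1, 6, 5, 2, 13, 14]
Visit 1; enqueue 9, 7 → queue [6, 5, 2, 13, 14, 9, 7]
Visit 6 → queue [5, 2, 13, 14, 9, 7]
Visit 5 → queue [2, 13, 14, 9, 7]
Visit 2 → queue [13, 14, 9, 7]
Visit 13 → queue [14, 9, 7]
Visit 14 → queue [9, 7]
Visit 9 → queue [7]
Visit 7 → queue []

11 -> 12 -> 10 -> 8 -> 4 -> 3 -> 1 -> 6 -> 5 -> 2 -> 13 -> 14 -> 9 -> 7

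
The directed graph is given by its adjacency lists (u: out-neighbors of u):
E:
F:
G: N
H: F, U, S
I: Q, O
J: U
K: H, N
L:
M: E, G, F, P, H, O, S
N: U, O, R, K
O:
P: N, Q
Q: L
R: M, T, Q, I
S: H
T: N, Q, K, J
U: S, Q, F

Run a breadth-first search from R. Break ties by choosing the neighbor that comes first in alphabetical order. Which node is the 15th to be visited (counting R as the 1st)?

Visit R; enqueue I, M, Q, T → queue [I, M, Q, T]
Visit I; enqueue O → queue [M, Q, T, O]
Visit M; enqueue E, F, G, H, P, S → queue [Q, T, O, E, F, G, H, P, S]
Visit Q; enqueue L → queue [T, O, E, F, G, H, P, S, L]
Visit T; enqueue J, K, N → queue [O, E, F, G, H, P, S, L, J, K, N]
Visit O → queue [E, F, G, H, P, S, L, J, K, N]
Visit E → queue [F, G, H, P, S, L, J, K, N]
Visit F → queue [G, H, P, S, L, J, K, N]
Visit G → queue [H, P, S, L, J, K, N]
Visit H; enqueue U → queue [P, S, L, J, K, N, U]
Visit P → queue [S, L, J, K, N, U]
Visit S → queue [L, J, K, N, U]
Visit L → queue [J, K, N, U]
Visit J → queue [K, N, U]
Visit K → queue [N, U]
Visit N → queue [U]
Visit U → queue []

Visit order: R, I, M, Q, T, O, E, F, G, H, P, S, L, J, K, N, U

K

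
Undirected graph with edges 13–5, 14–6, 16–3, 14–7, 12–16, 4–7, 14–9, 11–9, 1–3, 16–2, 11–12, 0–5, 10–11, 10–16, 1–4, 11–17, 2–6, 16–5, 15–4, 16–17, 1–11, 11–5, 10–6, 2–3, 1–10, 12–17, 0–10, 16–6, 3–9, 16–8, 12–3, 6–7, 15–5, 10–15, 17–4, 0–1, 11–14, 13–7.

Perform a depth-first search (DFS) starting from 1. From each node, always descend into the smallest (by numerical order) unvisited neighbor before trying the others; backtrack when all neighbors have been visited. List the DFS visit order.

1 → 0 → 5 → 11 → 9 → 3 → 2 → 6 → 7 → 4 → 15 → 10 → 16 → 8 → 12 → 17 → 13 → 14

Visit 1
1 → 0
0 → 5
5 → 11
11 → 9
9 → 3
3 → 2
2 → 6
6 → 7
7 → 4
4 → 15
15 → 10
10 → 16
16 → 8
16 → 12
12 → 17
7 → 13
7 → 14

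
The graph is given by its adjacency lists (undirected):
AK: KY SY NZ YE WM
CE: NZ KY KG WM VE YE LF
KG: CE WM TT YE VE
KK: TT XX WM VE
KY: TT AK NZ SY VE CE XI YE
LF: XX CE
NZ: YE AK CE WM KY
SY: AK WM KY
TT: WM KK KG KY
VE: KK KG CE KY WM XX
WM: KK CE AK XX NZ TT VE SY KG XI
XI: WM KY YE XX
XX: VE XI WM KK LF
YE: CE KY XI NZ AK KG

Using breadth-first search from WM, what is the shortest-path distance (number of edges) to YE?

Level 0: WM
Level 1: AK, CE, KG, KK, NZ, SY, TT, VE, XI, XX
Level 2: KY, LF, YE
YE first appears at level 2.

2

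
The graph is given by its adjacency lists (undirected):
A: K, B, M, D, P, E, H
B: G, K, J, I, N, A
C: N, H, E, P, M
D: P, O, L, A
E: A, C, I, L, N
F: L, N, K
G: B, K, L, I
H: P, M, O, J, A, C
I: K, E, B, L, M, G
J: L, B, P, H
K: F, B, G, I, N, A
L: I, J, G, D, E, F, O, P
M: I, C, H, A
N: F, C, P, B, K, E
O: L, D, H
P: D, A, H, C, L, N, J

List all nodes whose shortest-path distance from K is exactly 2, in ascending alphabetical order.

C, D, E, H, J, L, M, P

Level 0: K
Level 1: A, B, F, G, I, N
Level 2: C, D, E, H, J, L, M, P
Level 3: O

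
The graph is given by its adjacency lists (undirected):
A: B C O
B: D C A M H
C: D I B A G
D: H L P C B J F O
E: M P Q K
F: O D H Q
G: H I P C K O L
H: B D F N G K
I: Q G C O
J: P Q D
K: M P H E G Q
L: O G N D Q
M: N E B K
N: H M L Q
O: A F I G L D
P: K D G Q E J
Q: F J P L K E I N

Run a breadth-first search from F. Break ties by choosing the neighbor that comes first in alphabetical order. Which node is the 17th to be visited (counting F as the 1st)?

Visit F; enqueue D, H, O, Q → queue [D, H, O, Q]
Visit D; enqueue B, C, J, L, P → queue [H, O, Q, B, C, J, L, P]
Visit H; enqueue G, K, N → queue [O, Q, B, C, J, L, P, G, K, N]
Visit O; enqueue A, I → queue [Q, B, C, J, L, P, G, K, N, A, I]
Visit Q; enqueue E → queue [B, C, J, L, P, G, K, N, A, I, E]
Visit B; enqueue M → queue [C, J, L, P, G, K, N, A, I, E, M]
Visit C → queue [J, L, P, G, K, N, A, I, E, M]
Visit J → queue [L, P, G, K, N, A, I, E, M]
Visit L → queue [P, G, K, N, A, I, E, M]
Visit P → queue [G, K, N, A, I, E, M]
Visit G → queue [K, N, A, I, E, M]
Visit K → queue [N, A, I, E, M]
Visit N → queue [A, I, E, M]
Visit A → queue [I, E, M]
Visit I → queue [E, M]
Visit E → queue [M]
Visit M → queue []

Visit order: F, D, H, O, Q, B, C, J, L, P, G, K, N, A, I, E, M

M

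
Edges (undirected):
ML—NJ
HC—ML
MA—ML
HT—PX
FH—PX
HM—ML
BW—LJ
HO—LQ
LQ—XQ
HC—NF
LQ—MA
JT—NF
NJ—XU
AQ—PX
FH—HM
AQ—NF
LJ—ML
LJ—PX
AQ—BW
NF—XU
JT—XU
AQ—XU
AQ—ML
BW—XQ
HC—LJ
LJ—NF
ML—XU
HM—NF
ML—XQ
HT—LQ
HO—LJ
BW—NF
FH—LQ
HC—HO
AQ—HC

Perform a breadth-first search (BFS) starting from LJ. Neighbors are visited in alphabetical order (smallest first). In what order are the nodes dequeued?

Visit LJ; enqueue BW, HC, HO, ML, NF, PX → queue [BW, HC, HO, ML, NF, PX]
Visit BW; enqueue AQ, XQ → queue [HC, HO, ML, NF, PX, AQ, XQ]
Visit HC → queue [HO, ML, NF, PX, AQ, XQ]
Visit HO; enqueue LQ → queue [ML, NF, PX, AQ, XQ, LQ]
Visit ML; enqueue HM, MA, NJ, XU → queue [NF, PX, AQ, XQ, LQ, HM, MA, NJ, XU]
Visit NF; enqueue JT → queue [PX, AQ, XQ, LQ, HM, MA, NJ, XU, JT]
Visit PX; enqueue FH, HT → queue [AQ, XQ, LQ, HM, MA, NJ, XU, JT, FH, HT]
Visit AQ → queue [XQ, LQ, HM, MA, NJ, XU, JT, FH, HT]
Visit XQ → queue [LQ, HM, MA, NJ, XU, JT, FH, HT]
Visit LQ → queue [HM, MA, NJ, XU, JT, FH, HT]
Visit HM → queue [MA, NJ, XU, JT, FH, HT]
Visit MA → queue [NJ, XU, JT, FH, HT]
Visit NJ → queue [XU, JT, FH, HT]
Visit XU → queue [JT, FH, HT]
Visit JT → queue [FH, HT]
Visit FH → queue [HT]
Visit HT → queue []

LJ BW HC HO ML NF PX AQ XQ LQ HM MA NJ XU JT FH HT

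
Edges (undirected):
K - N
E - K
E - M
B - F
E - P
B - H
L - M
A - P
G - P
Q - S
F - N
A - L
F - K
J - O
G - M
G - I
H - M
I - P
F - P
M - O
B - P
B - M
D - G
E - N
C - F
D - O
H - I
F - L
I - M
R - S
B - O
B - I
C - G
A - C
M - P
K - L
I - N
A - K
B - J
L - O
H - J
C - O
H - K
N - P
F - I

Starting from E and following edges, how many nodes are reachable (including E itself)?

16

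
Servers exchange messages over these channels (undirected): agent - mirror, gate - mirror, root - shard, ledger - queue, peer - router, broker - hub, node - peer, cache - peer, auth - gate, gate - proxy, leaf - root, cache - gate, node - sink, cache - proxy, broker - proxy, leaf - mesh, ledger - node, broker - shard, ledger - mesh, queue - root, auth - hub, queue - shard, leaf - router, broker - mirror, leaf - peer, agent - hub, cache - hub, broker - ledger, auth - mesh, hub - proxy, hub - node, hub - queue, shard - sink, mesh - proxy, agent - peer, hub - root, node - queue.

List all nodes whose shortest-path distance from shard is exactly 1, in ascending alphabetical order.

broker, queue, root, sink

Level 0: shard
Level 1: broker, queue, root, sink
Level 2: hub, leaf, ledger, mirror, node, proxy
Level 3: agent, auth, cache, gate, mesh, peer, router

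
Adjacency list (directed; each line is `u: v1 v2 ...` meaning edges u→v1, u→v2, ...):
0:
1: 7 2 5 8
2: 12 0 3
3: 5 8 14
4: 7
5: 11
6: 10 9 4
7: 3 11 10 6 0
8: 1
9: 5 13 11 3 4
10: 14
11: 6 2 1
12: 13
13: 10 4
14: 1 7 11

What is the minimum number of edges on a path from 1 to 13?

3

Level 0: 1
Level 1: 2, 5, 7, 8
Level 2: 0, 3, 6, 10, 11, 12
Level 3: 4, 9, 13, 14
13 first appears at level 3.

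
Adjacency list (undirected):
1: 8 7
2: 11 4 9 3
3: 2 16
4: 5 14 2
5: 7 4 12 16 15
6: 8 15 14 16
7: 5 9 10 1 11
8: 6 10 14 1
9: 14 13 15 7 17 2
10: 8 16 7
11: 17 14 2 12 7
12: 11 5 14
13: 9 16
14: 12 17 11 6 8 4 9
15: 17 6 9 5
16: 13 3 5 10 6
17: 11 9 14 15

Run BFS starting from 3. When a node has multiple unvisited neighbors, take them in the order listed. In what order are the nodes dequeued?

3 → 2 → 16 → 11 → 4 → 9 → 13 → 5 → 10 → 6 → 17 → 14 → 12 → 7 → 15 → 8 → 1

Visit 3; enqueue 2, 16 → queue [2, 16]
Visit 2; enqueue 11, 4, 9 → queue [16, 11, 4, 9]
Visit 16; enqueue 13, 5, 10, 6 → queue [11, 4, 9, 13, 5, 10, 6]
Visit 11; enqueue 17, 14, 12, 7 → queue [4, 9, 13, 5, 10, 6, 17, 14, 12, 7]
Visit 4 → queue [9, 13, 5, 10, 6, 17, 14, 12, 7]
Visit 9; enqueue 15 → queue [13, 5, 10, 6, 17, 14, 12, 7, 15]
Visit 13 → queue [5, 10, 6, 17, 14, 12, 7, 15]
Visit 5 → queue [10, 6, 17, 14, 12, 7, 15]
Visit 10; enqueue 8 → queue [6, 17, 14, 12, 7, 15, 8]
Visit 6 → queue [17, 14, 12, 7, 15, 8]
Visit 17 → queue [14, 12, 7, 15, 8]
Visit 14 → queue [12, 7, 15, 8]
Visit 12 → queue [7, 15, 8]
Visit 7; enqueue 1 → queue [15, 8, 1]
Visit 15 → queue [8, 1]
Visit 8 → queue [1]
Visit 1 → queue []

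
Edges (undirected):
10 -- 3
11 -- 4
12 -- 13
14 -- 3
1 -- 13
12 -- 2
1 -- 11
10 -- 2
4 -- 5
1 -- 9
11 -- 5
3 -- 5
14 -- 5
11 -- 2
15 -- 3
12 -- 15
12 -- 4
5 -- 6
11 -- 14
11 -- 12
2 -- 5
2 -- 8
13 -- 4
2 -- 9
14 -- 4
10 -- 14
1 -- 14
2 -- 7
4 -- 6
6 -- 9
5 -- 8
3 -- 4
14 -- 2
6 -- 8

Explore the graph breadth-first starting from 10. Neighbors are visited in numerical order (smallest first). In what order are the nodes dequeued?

Visit 10; enqueue 2, 3, 14 → queue [2, 3, 14]
Visit 2; enqueue 5, 7, 8, 9, 11, 12 → queue [3, 14, 5, 7, 8, 9, 11, 12]
Visit 3; enqueue 4, 15 → queue [14, 5, 7, 8, 9, 11, 12, 4, 15]
Visit 14; enqueue 1 → queue [5, 7, 8, 9, 11, 12, 4, 15, 1]
Visit 5; enqueue 6 → queue [7, 8, 9, 11, 12, 4, 15, 1, 6]
Visit 7 → queue [8, 9, 11, 12, 4, 15, 1, 6]
Visit 8 → queue [9, 11, 12, 4, 15, 1, 6]
Visit 9 → queue [11, 12, 4, 15, 1, 6]
Visit 11 → queue [12, 4, 15, 1, 6]
Visit 12; enqueue 13 → queue [4, 15, 1, 6, 13]
Visit 4 → queue [15, 1, 6, 13]
Visit 15 → queue [1, 6, 13]
Visit 1 → queue [6, 13]
Visit 6 → queue [13]
Visit 13 → queue []

10 2 3 14 5 7 8 9 11 12 4 15 1 6 13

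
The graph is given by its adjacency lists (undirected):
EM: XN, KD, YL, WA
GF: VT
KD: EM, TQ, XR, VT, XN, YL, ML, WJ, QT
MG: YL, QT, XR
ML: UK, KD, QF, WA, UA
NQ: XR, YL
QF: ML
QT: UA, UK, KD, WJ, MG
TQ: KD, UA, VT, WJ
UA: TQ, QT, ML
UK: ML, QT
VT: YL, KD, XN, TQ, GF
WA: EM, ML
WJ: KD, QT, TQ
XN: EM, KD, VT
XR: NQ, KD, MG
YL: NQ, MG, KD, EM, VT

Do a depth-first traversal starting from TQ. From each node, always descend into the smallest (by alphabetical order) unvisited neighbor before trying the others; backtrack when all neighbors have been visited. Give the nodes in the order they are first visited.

TQ KD EM WA ML QF UA QT MG XR NQ YL VT GF XN UK WJ

Visit TQ
TQ → KD
KD → EM
EM → WA
WA → ML
ML → QF
ML → UA
UA → QT
QT → MG
MG → XR
XR → NQ
NQ → YL
YL → VT
VT → GF
VT → XN
QT → UK
QT → WJ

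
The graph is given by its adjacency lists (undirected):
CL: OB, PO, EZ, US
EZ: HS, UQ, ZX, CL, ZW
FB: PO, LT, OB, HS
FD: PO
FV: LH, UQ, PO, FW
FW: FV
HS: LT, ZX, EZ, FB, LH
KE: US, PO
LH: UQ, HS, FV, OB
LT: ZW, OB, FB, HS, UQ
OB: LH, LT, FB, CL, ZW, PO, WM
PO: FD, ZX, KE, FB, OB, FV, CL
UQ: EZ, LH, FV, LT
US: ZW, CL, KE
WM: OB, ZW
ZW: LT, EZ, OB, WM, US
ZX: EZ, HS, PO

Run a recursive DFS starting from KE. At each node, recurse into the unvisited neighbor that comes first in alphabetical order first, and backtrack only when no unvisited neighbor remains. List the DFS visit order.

KE → PO → CL → EZ → HS → FB → LT → OB → LH → FV → FW → UQ → WM → ZW → US → ZX → FD

Visit KE
KE → PO
PO → CL
CL → EZ
EZ → HS
HS → FB
FB → LT
LT → OB
OB → LH
LH → FV
FV → FW
FV → UQ
OB → WM
WM → ZW
ZW → US
HS → ZX
PO → FD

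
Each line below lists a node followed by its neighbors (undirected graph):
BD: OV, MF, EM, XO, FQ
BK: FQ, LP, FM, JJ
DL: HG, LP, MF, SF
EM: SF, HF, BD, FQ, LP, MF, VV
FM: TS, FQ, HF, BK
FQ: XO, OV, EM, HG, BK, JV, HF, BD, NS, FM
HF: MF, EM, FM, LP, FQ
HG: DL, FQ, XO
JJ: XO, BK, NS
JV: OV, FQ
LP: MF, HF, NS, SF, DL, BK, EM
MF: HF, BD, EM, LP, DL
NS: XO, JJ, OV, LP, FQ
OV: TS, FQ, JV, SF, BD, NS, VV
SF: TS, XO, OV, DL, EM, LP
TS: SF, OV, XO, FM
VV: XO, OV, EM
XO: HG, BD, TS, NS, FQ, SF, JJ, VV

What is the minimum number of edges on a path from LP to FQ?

2

Level 0: LP
Level 1: BK, DL, EM, HF, MF, NS, SF
Level 2: BD, FM, FQ, HG, JJ, OV, TS, VV, XO
Level 3: JV
FQ first appears at level 2.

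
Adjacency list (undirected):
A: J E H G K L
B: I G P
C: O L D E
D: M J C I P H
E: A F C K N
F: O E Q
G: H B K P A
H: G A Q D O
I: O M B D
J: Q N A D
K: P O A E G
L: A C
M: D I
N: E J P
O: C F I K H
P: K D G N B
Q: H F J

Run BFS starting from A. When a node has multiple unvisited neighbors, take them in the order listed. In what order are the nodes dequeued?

A, J, E, H, G, K, L, Q, N, D, F, C, O, B, P, M, I

Visit A; enqueue J, E, H, G, K, L → queue [J, E, H, G, K, L]
Visit J; enqueue Q, N, D → queue [E, H, G, K, L, Q, N, D]
Visit E; enqueue F, C → queue [H, G, K, L, Q, N, D, F, C]
Visit H; enqueue O → queue [G, K, L, Q, N, D, F, C, O]
Visit G; enqueue B, P → queue [K, L, Q, N, D, F, C, O, B, P]
Visit K → queue [L, Q, N, D, F, C, O, B, P]
Visit L → queue [Q, N, D, F, C, O, B, P]
Visit Q → queue [N, D, F, C, O, B, P]
Visit N → queue [D, F, C, O, B, P]
Visit D; enqueue M, I → queue [F, C, O, B, P, M, I]
Visit F → queue [C, O, B, P, M, I]
Visit C → queue [O, B, P, M, I]
Visit O → queue [B, P, M, I]
Visit B → queue [P, M, I]
Visit P → queue [M, I]
Visit M → queue [I]
Visit I → queue []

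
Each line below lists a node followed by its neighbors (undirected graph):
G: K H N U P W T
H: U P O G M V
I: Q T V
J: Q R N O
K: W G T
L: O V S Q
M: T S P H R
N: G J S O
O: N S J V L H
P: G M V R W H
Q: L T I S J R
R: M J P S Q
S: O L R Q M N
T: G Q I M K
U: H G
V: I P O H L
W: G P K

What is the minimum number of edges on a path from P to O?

Level 0: P
Level 1: G, H, M, R, V, W
Level 2: I, J, K, L, N, O, Q, S, T, U
O first appears at level 2.

2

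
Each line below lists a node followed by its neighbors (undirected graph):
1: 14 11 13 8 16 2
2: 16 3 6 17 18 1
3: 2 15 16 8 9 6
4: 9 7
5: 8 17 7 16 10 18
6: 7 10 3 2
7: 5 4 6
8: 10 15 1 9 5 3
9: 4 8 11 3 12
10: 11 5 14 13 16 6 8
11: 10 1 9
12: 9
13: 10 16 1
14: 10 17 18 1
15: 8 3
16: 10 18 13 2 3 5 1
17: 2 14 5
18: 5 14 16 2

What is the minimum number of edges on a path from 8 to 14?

2

Level 0: 8
Level 1: 1, 3, 5, 9, 10, 15
Level 2: 2, 4, 6, 7, 11, 12, 13, 14, 16, 17, 18
14 first appears at level 2.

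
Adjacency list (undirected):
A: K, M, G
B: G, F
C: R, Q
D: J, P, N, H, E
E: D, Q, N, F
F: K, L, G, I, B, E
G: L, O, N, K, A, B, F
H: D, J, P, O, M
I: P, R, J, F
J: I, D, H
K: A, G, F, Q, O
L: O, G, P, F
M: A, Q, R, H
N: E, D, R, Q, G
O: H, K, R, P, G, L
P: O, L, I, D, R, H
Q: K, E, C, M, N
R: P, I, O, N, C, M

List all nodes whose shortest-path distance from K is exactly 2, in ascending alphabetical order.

B, C, E, H, I, L, M, N, P, R

Level 0: K
Level 1: A, F, G, O, Q
Level 2: B, C, E, H, I, L, M, N, P, R
Level 3: D, J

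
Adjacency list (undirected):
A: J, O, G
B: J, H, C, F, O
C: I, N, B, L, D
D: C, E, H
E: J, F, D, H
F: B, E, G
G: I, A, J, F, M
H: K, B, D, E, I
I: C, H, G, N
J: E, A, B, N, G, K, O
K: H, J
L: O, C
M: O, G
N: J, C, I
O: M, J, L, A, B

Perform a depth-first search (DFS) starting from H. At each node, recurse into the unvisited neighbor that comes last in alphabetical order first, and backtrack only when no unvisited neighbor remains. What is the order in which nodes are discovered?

H, K, J, O, M, G, I, N, C, L, D, E, F, B, A

Visit H
H → K
K → J
J → O
O → M
M → G
G → I
I → N
N → C
C → L
C → D
D → E
E → F
F → B
G → A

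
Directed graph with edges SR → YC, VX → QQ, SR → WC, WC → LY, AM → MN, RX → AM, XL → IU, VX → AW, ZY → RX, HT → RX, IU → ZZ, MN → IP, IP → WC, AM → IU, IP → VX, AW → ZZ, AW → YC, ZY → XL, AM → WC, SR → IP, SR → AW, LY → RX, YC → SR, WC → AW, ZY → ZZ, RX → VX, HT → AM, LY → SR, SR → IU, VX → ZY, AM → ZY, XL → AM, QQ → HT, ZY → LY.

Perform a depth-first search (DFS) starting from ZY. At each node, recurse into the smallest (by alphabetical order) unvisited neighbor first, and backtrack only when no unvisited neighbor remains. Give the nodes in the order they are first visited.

ZY, LY, RX, AM, IU, ZZ, MN, IP, VX, AW, YC, SR, WC, QQ, HT, XL

Visit ZY
ZY → LY
LY → RX
RX → AM
AM → IU
IU → ZZ
AM → MN
MN → IP
IP → VX
VX → AW
AW → YC
YC → SR
SR → WC
VX → QQ
QQ → HT
ZY → XL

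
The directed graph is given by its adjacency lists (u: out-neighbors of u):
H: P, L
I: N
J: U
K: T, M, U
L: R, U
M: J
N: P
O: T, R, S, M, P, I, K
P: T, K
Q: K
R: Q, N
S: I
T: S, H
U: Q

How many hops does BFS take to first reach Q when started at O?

2

Level 0: O
Level 1: I, K, M, P, R, S, T
Level 2: H, J, N, Q, U
Level 3: L
Q first appears at level 2.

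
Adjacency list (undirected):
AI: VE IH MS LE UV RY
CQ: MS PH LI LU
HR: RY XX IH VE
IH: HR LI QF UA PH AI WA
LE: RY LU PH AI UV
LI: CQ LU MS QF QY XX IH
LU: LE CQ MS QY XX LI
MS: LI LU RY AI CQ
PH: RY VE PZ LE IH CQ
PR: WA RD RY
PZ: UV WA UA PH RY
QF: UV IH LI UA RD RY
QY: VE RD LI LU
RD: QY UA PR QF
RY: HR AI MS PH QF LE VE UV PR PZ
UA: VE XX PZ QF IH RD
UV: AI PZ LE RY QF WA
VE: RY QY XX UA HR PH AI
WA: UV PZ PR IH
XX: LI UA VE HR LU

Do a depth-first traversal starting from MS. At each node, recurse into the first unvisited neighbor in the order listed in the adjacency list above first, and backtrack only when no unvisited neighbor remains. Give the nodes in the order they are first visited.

Visit MS
MS → LI
LI → CQ
CQ → PH
PH → RY
RY → HR
HR → XX
XX → UA
UA → VE
VE → QY
QY → RD
RD → PR
PR → WA
WA → UV
UV → AI
AI → IH
IH → QF
AI → LE
LE → LU
UV → PZ

MS LI CQ PH RY HR XX UA VE QY RD PR WA UV AI IH QF LE LU PZ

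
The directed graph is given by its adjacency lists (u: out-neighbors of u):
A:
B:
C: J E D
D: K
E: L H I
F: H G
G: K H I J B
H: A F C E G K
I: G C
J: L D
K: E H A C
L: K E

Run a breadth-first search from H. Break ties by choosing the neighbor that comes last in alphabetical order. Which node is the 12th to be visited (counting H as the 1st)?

Visit H; enqueue K, G, F, E, C, A → queue [K, G, F, E, C, A]
Visit K → queue [G, F, E, C, A]
Visit G; enqueue J, I, B → queue [F, E, C, A, J, I, B]
Visit F → queue [E, C, A, J, I, B]
Visit E; enqueue L → queue [C, A, J, I, B, L]
Visit C; enqueue D → queue [A, J, I, B, L, D]
Visit A → queue [J, I, B, L, D]
Visit J → queue [I, B, L, D]
Visit I → queue [B, L, D]
Visit B → queue [L, D]
Visit L → queue [D]
Visit D → queue []

Visit order: H, K, G, F, E, C, A, J, I, B, L, D

D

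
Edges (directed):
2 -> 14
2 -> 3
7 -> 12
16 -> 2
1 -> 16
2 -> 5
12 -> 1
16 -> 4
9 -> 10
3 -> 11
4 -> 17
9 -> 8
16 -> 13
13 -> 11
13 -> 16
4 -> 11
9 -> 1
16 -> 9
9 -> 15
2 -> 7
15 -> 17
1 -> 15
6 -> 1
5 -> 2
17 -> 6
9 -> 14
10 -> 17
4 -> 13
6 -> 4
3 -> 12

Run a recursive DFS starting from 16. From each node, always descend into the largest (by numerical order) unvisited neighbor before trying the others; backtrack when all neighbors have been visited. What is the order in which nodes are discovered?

Visit 16
16 → 13
13 → 11
16 → 9
9 → 15
15 → 17
17 → 6
6 → 4
6 → 1
9 → 14
9 → 10
9 → 8
16 → 2
2 → 7
7 → 12
2 → 5
2 → 3

16, 13, 11, 9, 15, 17, 6, 4, 1, 14, 10, 8, 2, 7, 12, 5, 3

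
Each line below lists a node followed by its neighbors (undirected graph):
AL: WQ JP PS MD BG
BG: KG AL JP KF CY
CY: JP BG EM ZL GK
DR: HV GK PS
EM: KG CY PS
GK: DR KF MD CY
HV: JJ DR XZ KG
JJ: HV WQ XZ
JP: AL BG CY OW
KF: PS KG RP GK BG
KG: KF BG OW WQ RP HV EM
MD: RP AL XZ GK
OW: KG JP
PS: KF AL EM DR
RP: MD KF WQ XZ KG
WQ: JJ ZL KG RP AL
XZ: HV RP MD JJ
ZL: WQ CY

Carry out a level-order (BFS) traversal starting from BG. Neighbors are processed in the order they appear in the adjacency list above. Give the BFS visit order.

BG, KG, AL, JP, KF, CY, OW, WQ, RP, HV, EM, PS, MD, GK, ZL, JJ, XZ, DR

Visit BG; enqueue KG, AL, JP, KF, CY → queue [KG, AL, JP, KF, CY]
Visit KG; enqueue OW, WQ, RP, HV, EM → queue [AL, JP, KF, CY, OW, WQ, RP, HV, EM]
Visit AL; enqueue PS, MD → queue [JP, KF, CY, OW, WQ, RP, HV, EM, PS, MD]
Visit JP → queue [KF, CY, OW, WQ, RP, HV, EM, PS, MD]
Visit KF; enqueue GK → queue [CY, OW, WQ, RP, HV, EM, PS, MD, GK]
Visit CY; enqueue ZL → queue [OW, WQ, RP, HV, EM, PS, MD, GK, ZL]
Visit OW → queue [WQ, RP, HV, EM, PS, MD, GK, ZL]
Visit WQ; enqueue JJ → queue [RP, HV, EM, PS, MD, GK, ZL, JJ]
Visit RP; enqueue XZ → queue [HV, EM, PS, MD, GK, ZL, JJ, XZ]
Visit HV; enqueue DR → queue [EM, PS, MD, GK, ZL, JJ, XZ, DR]
Visit EM → queue [PS, MD, GK, ZL, JJ, XZ, DR]
Visit PS → queue [MD, GK, ZL, JJ, XZ, DR]
Visit MD → queue [GK, ZL, JJ, XZ, DR]
Visit GK → queue [ZL, JJ, XZ, DR]
Visit ZL → queue [JJ, XZ, DR]
Visit JJ → queue [XZ, DR]
Visit XZ → queue [DR]
Visit DR → queue []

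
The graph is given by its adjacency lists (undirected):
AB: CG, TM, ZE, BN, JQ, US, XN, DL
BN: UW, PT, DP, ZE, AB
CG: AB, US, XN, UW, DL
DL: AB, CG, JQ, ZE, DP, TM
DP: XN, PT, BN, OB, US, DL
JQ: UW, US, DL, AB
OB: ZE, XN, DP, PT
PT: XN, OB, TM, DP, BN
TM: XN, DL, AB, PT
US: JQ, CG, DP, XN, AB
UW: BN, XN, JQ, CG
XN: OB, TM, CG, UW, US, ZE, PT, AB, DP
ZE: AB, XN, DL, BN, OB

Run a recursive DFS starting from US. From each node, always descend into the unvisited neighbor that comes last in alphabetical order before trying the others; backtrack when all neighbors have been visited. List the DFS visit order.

Visit US
US → XN
XN → ZE
ZE → OB
OB → PT
PT → TM
TM → DL
DL → JQ
JQ → UW
UW → CG
CG → AB
AB → BN
BN → DP

US, XN, ZE, OB, PT, TM, DL, JQ, UW, CG, AB, BN, DP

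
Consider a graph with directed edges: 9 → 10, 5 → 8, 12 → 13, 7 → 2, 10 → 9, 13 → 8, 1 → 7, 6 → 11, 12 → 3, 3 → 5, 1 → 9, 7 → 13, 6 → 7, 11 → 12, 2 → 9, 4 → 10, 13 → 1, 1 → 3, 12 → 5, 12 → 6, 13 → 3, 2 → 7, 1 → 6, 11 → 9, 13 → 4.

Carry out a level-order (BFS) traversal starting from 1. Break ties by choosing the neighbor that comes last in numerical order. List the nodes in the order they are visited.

1 -> 9 -> 7 -> 6 -> 3 -> 10 -> 13 -> 2 -> 11 -> 5 -> 8 -> 4 -> 12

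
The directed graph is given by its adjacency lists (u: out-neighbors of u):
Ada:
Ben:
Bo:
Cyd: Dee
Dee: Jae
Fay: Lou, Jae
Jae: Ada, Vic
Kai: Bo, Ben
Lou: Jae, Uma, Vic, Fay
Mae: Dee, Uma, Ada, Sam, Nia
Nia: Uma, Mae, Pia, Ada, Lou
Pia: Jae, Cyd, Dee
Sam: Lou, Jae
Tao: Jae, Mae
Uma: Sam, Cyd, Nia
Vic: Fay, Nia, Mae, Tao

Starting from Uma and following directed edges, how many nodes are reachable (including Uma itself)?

13

BFS from Uma visits: Uma, Cyd, Nia, Sam, Dee, Ada, Lou, Mae, Pia, Jae, Fay, Vic, Tao
Reachable nodes: 13 of 16 total.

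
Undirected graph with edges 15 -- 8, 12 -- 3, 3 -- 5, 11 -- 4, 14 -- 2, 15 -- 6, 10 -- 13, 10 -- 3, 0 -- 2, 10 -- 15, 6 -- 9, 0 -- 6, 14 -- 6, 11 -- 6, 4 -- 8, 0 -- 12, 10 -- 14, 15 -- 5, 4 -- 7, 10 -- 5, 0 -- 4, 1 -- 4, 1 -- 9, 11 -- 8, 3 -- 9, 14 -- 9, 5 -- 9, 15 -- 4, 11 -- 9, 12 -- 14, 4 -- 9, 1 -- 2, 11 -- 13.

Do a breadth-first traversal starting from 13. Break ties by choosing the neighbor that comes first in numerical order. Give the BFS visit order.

13, 10, 11, 3, 5, 14, 15, 4, 6, 8, 9, 12, 2, 0, 1, 7

Visit 13; enqueue 10, 11 → queue [10, 11]
Visit 10; enqueue 3, 5, 14, 15 → queue [11, 3, 5, 14, 15]
Visit 11; enqueue 4, 6, 8, 9 → queue [3, 5, 14, 15, 4, 6, 8, 9]
Visit 3; enqueue 12 → queue [5, 14, 15, 4, 6, 8, 9, 12]
Visit 5 → queue [14, 15, 4, 6, 8, 9, 12]
Visit 14; enqueue 2 → queue [15, 4, 6, 8, 9, 12, 2]
Visit 15 → queue [4, 6, 8, 9, 12, 2]
Visit 4; enqueue 0, 1, 7 → queue [6, 8, 9, 12, 2, 0, 1, 7]
Visit 6 → queue [8, 9, 12, 2, 0, 1, 7]
Visit 8 → queue [9, 12, 2, 0, 1, 7]
Visit 9 → queue [12, 2, 0, 1, 7]
Visit 12 → queue [2, 0, 1, 7]
Visit 2 → queue [0, 1, 7]
Visit 0 → queue [1, 7]
Visit 1 → queue [7]
Visit 7 → queue []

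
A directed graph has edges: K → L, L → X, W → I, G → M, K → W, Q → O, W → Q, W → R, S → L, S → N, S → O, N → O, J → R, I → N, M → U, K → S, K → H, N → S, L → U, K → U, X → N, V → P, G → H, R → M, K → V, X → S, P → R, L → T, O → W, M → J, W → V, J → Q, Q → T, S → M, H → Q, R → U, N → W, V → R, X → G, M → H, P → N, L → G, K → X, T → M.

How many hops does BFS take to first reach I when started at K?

2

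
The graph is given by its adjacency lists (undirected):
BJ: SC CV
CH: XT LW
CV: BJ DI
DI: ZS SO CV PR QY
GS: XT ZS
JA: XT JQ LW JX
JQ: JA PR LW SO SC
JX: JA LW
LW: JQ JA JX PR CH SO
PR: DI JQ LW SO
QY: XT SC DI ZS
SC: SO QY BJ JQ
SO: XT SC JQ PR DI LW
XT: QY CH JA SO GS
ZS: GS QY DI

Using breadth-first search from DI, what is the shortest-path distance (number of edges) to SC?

2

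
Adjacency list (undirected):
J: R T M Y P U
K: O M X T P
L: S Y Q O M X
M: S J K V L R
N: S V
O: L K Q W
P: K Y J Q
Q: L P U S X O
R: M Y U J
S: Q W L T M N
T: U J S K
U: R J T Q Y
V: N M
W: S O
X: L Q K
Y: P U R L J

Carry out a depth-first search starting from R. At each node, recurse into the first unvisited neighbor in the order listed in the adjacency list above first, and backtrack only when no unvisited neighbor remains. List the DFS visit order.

R → M → S → Q → L → Y → P → K → O → W → X → T → U → J → N → V

Visit R
R → M
M → S
S → Q
Q → L
L → Y
Y → P
P → K
K → O
O → W
K → X
K → T
T → U
U → J
S → N
N → V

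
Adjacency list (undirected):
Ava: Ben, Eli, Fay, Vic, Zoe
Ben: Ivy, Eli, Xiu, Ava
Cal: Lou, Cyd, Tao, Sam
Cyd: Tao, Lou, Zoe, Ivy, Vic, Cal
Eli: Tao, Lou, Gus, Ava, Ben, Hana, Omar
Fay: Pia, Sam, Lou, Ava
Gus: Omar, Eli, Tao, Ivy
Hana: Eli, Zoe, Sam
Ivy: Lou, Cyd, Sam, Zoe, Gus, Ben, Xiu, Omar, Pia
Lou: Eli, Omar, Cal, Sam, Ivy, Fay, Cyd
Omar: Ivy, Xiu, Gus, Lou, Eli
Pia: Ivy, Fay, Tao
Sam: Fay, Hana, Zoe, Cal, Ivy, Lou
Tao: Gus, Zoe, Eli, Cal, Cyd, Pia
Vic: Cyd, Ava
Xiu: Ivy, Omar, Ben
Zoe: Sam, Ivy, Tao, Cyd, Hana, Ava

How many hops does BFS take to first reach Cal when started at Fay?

Level 0: Fay
Level 1: Ava, Lou, Pia, Sam
Level 2: Ben, Cal, Cyd, Eli, Hana, Ivy, Omar, Tao, Vic, Zoe
Level 3: Gus, Xiu
Cal first appears at level 2.

2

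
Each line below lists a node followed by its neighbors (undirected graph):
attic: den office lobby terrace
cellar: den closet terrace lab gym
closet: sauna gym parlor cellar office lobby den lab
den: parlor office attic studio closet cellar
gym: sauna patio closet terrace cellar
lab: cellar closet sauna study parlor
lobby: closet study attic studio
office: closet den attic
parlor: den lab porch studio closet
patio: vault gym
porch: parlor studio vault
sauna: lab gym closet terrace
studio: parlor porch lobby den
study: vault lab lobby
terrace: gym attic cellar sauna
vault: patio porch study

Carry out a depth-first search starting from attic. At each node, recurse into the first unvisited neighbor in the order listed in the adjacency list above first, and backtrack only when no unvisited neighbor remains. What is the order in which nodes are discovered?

attic -> den -> parlor -> lab -> cellar -> closet -> sauna -> gym -> patio -> vault -> porch -> studio -> lobby -> study -> terrace -> office

Visit attic
attic → den
den → parlor
parlor → lab
lab → cellar
cellar → closet
closet → sauna
sauna → gym
gym → patio
patio → vault
vault → porch
porch → studio
studio → lobby
lobby → study
gym → terrace
closet → office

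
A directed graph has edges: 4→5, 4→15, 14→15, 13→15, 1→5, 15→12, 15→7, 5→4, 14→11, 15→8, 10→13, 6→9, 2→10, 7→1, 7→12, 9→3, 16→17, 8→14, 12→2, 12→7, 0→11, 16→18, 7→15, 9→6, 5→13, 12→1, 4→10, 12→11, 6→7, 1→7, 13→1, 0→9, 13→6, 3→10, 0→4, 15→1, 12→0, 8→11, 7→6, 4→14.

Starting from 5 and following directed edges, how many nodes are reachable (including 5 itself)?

BFS from 5 visits: 5, 4, 13, 10, 14, 15, 1, 6, 11, 7, 8, 12, 9, 0, 2, 3
Reachable nodes: 16 of 19 total.

16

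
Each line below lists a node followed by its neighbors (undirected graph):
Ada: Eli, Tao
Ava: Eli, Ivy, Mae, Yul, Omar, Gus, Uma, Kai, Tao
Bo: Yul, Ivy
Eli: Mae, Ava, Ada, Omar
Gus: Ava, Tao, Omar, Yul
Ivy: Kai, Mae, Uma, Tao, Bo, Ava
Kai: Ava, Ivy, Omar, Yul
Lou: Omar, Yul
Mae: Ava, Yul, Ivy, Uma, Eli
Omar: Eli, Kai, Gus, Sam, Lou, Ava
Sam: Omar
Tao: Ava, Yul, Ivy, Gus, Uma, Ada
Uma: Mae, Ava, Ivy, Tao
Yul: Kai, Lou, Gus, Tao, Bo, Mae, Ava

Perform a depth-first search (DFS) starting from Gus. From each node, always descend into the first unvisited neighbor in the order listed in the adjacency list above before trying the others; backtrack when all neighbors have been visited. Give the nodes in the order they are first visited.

Gus, Ava, Eli, Mae, Yul, Kai, Ivy, Uma, Tao, Ada, Bo, Omar, Sam, Lou

Visit Gus
Gus → Ava
Ava → Eli
Eli → Mae
Mae → Yul
Yul → Kai
Kai → Ivy
Ivy → Uma
Uma → Tao
Tao → Ada
Ivy → Bo
Kai → Omar
Omar → Sam
Omar → Lou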